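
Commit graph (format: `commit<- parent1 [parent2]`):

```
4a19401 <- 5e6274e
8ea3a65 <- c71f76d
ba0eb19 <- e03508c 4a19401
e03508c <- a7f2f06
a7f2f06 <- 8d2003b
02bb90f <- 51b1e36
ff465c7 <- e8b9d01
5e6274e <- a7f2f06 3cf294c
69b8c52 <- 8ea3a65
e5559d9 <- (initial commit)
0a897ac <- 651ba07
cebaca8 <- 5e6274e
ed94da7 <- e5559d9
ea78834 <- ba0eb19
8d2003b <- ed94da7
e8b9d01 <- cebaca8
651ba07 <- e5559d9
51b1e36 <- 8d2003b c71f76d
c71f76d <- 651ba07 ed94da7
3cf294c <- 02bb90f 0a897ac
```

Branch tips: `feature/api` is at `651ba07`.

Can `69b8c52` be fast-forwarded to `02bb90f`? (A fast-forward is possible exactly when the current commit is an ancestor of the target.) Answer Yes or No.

A fast-forward from 69b8c52 to 02bb90f is possible iff 69b8c52 is an ancestor of 02bb90f.
Ancestors of 02bb90f: {02bb90f, 51b1e36, 651ba07, 8d2003b, c71f76d, e5559d9, ed94da7}.
69b8c52 is not among them, so fast-forward is not possible.

No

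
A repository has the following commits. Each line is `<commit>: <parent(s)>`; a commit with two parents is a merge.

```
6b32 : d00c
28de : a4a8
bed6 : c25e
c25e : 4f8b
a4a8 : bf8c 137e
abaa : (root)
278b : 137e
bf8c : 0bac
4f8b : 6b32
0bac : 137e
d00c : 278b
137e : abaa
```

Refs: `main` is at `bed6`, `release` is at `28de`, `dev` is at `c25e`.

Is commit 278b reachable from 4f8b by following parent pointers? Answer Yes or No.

Yes

Ancestors of 4f8b (commits reachable by following parents): {137e, 278b, 4f8b, 6b32, abaa, d00c}.
278b is in that set, so it is an ancestor of 4f8b.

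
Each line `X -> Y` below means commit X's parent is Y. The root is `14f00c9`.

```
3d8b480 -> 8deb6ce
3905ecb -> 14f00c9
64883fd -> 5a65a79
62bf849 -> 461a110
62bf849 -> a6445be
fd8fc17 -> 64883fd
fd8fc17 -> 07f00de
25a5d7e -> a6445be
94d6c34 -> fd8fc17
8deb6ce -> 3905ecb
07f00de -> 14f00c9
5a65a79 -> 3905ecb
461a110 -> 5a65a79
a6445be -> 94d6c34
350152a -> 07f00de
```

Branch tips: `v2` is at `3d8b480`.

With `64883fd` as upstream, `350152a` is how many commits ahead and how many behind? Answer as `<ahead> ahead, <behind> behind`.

Reachable from 350152a: {07f00de, 14f00c9, 350152a}.
Reachable from 64883fd: {14f00c9, 3905ecb, 5a65a79, 64883fd}.
Only in 350152a's history (ahead): {07f00de, 350152a} — 2.
Only in 64883fd's history (behind): {3905ecb, 5a65a79, 64883fd} — 3.

2 ahead, 3 behind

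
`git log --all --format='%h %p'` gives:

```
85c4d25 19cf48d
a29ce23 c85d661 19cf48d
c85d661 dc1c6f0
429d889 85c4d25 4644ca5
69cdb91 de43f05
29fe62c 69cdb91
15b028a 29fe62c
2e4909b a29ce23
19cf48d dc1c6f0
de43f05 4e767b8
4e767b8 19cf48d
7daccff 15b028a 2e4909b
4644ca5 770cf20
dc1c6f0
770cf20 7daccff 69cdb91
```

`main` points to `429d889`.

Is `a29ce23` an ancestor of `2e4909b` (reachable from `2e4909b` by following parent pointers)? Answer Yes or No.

Ancestors of 2e4909b (commits reachable by following parents): {19cf48d, 2e4909b, a29ce23, c85d661, dc1c6f0}.
a29ce23 is in that set, so it is an ancestor of 2e4909b.

Yes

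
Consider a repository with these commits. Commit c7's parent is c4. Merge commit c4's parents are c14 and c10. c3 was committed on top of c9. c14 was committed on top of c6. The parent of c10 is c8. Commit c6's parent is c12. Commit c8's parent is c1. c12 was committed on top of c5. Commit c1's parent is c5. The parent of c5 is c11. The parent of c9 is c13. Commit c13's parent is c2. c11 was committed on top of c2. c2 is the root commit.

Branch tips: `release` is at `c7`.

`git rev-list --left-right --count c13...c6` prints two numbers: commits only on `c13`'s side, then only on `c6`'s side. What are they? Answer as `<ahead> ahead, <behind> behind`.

1 ahead, 4 behind

Reachable from c13: {c13, c2}.
Reachable from c6: {c11, c12, c2, c5, c6}.
Only in c13's history (ahead): {c13} — 1.
Only in c6's history (behind): {c11, c12, c5, c6} — 4.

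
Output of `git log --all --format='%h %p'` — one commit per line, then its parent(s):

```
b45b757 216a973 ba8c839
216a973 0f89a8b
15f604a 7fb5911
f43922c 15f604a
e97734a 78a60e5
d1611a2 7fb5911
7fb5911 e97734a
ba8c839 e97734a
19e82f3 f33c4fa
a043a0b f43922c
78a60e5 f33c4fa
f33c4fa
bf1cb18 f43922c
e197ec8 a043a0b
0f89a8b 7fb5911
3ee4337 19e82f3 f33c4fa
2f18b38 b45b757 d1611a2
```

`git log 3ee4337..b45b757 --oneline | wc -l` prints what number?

Reachable from b45b757: {0f89a8b, 216a973, 78a60e5, 7fb5911, b45b757, ba8c839, e97734a, f33c4fa}.
Reachable from 3ee4337: {19e82f3, 3ee4337, f33c4fa}.
In b45b757's history but not 3ee4337's: {0f89a8b, 216a973, 78a60e5, 7fb5911, b45b757, ba8c839, e97734a} — 7 commits.

7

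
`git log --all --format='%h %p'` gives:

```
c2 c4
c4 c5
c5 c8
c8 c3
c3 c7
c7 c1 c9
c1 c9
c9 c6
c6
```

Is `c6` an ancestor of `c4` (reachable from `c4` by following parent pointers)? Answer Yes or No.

Ancestors of c4 (commits reachable by following parents): {c1, c3, c4, c5, c6, c7, c8, c9}.
c6 is in that set, so it is an ancestor of c4.

Yes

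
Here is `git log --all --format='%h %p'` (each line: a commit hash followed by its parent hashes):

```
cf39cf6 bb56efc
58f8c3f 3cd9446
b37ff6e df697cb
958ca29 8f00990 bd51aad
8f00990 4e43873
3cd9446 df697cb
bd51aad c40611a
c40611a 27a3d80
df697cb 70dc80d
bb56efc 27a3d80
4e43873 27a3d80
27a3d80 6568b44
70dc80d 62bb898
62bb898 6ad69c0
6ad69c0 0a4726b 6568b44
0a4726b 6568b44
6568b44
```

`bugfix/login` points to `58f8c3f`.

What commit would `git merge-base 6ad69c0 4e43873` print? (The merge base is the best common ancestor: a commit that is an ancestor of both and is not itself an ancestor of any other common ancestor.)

Ancestors of 6ad69c0: {0a4726b, 6568b44, 6ad69c0}.
Ancestors of 4e43873: {27a3d80, 4e43873, 6568b44}.
Common ancestors: {6568b44}.
The only common ancestor is 6568b44, so it is the merge base.

6568b44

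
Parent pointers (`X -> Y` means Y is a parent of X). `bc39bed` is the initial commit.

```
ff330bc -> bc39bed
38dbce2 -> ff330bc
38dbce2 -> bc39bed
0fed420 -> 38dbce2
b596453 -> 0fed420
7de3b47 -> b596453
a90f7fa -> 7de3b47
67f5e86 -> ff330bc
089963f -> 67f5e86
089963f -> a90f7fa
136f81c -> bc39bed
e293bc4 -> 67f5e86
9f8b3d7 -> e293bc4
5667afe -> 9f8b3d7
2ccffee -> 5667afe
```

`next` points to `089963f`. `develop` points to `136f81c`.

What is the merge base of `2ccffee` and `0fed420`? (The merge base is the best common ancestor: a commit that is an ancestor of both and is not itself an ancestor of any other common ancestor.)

ff330bc

Ancestors of 2ccffee: {2ccffee, 5667afe, 67f5e86, 9f8b3d7, bc39bed, e293bc4, ff330bc}.
Ancestors of 0fed420: {0fed420, 38dbce2, bc39bed, ff330bc}.
Common ancestors: {bc39bed, ff330bc}.
Among these, ff330bc is not an ancestor of any other common ancestor — it is the merge base.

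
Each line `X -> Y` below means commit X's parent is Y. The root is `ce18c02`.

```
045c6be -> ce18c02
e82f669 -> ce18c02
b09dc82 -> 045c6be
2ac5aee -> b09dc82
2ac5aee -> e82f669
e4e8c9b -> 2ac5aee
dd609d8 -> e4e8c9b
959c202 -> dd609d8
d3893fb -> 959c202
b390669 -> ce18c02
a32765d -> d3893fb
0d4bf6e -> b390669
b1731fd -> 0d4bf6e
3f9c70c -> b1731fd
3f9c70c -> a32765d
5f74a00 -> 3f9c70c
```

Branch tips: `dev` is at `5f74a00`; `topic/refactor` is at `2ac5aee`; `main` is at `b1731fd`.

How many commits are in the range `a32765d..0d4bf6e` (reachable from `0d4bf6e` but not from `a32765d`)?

2

Reachable from 0d4bf6e: {0d4bf6e, b390669, ce18c02}.
Reachable from a32765d: {045c6be, 2ac5aee, 959c202, a32765d, b09dc82, ce18c02, d3893fb, dd609d8, e4e8c9b, e82f669}.
In 0d4bf6e's history but not a32765d's: {0d4bf6e, b390669} — 2 commits.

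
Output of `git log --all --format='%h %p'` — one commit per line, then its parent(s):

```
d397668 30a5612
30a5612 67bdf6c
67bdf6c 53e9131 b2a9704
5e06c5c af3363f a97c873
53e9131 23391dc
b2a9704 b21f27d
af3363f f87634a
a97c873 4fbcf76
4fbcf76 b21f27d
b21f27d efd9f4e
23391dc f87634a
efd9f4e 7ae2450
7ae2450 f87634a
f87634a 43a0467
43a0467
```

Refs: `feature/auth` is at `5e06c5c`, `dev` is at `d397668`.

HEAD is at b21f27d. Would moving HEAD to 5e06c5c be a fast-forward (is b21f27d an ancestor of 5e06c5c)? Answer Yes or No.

A fast-forward from b21f27d to 5e06c5c is possible iff b21f27d is an ancestor of 5e06c5c.
Ancestors of 5e06c5c: {43a0467, 4fbcf76, 5e06c5c, 7ae2450, a97c873, af3363f, b21f27d, efd9f4e, f87634a}.
b21f27d is among them, so fast-forward is possible.

Yes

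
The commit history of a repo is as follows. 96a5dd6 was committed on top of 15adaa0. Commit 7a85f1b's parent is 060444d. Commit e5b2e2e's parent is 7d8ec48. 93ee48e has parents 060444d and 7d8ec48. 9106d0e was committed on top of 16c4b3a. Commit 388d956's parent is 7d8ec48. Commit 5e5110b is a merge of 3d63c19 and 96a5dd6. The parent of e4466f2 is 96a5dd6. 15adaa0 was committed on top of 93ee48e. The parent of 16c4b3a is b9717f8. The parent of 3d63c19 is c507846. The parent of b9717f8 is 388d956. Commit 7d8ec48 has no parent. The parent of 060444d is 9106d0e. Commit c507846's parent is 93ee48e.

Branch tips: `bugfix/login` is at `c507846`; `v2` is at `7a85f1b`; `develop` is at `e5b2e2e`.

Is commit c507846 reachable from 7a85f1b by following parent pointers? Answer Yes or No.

Ancestors of 7a85f1b: {060444d, 16c4b3a, 388d956, 7a85f1b, 7d8ec48, 9106d0e, b9717f8}.
c507846 is not in that set, so it is not an ancestor of 7a85f1b.

No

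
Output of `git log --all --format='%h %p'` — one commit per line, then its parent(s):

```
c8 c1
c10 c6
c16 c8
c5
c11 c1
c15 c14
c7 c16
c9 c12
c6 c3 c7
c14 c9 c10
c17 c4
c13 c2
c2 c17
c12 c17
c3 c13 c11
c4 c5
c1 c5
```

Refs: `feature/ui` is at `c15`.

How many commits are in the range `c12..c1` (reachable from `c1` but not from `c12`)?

Reachable from c1: {c1, c5}.
Reachable from c12: {c12, c17, c4, c5}.
In c1's history but not c12's: {c1} — 1 commit.

1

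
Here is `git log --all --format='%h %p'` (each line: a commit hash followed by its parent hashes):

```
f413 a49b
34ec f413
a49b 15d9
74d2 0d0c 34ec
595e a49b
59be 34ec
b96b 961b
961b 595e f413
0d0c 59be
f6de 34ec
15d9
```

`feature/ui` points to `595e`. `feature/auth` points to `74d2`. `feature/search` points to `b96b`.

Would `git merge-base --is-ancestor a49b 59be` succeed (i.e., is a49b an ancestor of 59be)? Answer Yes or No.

Yes

Ancestors of 59be (commits reachable by following parents): {15d9, 34ec, 59be, a49b, f413}.
a49b is in that set, so it is an ancestor of 59be.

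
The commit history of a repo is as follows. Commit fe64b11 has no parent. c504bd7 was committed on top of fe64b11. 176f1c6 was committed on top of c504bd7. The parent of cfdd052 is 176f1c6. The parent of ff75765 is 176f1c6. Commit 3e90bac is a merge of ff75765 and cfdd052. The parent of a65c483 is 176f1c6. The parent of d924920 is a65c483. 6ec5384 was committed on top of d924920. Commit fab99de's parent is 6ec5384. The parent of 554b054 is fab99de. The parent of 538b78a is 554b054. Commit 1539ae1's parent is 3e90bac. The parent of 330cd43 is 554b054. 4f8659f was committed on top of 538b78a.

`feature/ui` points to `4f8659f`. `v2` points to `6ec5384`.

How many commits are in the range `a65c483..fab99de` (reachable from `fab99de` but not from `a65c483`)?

3

Reachable from fab99de: {176f1c6, 6ec5384, a65c483, c504bd7, d924920, fab99de, fe64b11}.
Reachable from a65c483: {176f1c6, a65c483, c504bd7, fe64b11}.
In fab99de's history but not a65c483's: {6ec5384, d924920, fab99de} — 3 commits.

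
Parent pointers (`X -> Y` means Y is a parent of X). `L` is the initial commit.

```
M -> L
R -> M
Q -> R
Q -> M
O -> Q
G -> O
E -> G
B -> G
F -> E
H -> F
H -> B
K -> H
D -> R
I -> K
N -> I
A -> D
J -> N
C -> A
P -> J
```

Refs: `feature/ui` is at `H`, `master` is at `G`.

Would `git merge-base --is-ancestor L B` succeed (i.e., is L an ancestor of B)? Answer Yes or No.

Yes

Ancestors of B (commits reachable by following parents): {B, G, L, M, O, Q, R}.
L is in that set, so it is an ancestor of B.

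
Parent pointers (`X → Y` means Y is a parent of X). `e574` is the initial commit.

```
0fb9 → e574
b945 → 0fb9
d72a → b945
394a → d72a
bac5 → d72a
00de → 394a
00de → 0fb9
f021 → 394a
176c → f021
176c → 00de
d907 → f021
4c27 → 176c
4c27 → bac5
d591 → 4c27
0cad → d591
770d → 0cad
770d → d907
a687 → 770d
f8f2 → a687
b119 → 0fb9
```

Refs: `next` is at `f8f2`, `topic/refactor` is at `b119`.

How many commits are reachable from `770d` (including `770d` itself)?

14

Walking parent pointers from 770d: reachable set = {00de, 0cad, 0fb9, 176c, 394a, 4c27, 770d, b945, bac5, d591, d72a, d907, e574, f021}.
That is 14 commits.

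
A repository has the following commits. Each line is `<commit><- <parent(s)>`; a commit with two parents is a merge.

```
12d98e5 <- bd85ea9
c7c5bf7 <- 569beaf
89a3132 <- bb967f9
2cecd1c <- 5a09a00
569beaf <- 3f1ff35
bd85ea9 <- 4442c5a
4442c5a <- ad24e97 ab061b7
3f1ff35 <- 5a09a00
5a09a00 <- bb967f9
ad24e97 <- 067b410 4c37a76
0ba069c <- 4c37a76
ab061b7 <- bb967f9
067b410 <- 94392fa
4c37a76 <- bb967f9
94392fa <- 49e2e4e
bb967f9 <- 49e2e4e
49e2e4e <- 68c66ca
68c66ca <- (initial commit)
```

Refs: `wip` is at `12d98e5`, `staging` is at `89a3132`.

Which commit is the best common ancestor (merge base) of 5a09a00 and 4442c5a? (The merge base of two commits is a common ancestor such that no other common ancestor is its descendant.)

Ancestors of 5a09a00: {49e2e4e, 5a09a00, 68c66ca, bb967f9}.
Ancestors of 4442c5a: {067b410, 4442c5a, 49e2e4e, 4c37a76, 68c66ca, 94392fa, ab061b7, ad24e97, bb967f9}.
Common ancestors: {49e2e4e, 68c66ca, bb967f9}.
Among these, bb967f9 is not an ancestor of any other common ancestor — it is the merge base.

bb967f9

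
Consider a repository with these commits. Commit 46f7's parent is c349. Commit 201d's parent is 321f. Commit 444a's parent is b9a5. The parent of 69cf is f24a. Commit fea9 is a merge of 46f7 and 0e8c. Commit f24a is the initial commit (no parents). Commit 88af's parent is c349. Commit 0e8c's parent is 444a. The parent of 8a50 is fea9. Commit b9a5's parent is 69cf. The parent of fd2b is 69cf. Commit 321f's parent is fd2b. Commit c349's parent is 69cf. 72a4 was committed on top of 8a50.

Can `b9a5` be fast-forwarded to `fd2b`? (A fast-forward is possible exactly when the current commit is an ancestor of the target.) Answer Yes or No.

A fast-forward from b9a5 to fd2b is possible iff b9a5 is an ancestor of fd2b.
Ancestors of fd2b: {69cf, f24a, fd2b}.
b9a5 is not among them, so fast-forward is not possible.

No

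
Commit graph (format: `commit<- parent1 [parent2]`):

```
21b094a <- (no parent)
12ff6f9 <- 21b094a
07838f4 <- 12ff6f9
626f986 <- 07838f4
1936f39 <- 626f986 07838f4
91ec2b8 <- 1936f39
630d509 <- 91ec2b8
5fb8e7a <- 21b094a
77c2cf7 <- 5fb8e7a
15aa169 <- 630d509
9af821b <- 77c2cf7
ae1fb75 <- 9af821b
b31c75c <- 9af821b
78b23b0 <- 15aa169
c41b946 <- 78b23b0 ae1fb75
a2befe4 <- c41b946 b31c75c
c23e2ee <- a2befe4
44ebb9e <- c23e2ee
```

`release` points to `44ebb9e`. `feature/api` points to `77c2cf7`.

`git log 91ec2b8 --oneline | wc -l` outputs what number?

6

Walking parent pointers from 91ec2b8: reachable set = {07838f4, 12ff6f9, 1936f39, 21b094a, 626f986, 91ec2b8}.
That is 6 commits.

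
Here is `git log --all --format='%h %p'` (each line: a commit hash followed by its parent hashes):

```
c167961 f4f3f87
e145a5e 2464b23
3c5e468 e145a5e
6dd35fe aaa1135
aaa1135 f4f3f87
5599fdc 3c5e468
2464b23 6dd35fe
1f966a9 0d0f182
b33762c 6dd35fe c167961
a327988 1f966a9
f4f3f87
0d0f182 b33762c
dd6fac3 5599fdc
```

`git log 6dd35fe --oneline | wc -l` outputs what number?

Walking parent pointers from 6dd35fe: reachable set = {6dd35fe, aaa1135, f4f3f87}.
That is 3 commits.

3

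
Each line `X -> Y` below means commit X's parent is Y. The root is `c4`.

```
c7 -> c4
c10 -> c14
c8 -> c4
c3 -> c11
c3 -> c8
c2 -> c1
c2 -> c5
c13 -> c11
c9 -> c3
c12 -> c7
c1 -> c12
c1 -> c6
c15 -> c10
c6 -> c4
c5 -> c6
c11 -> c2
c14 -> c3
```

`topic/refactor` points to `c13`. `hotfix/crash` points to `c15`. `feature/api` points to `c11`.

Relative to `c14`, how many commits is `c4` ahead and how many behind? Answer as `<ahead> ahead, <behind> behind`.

Reachable from c4: {c4}.
Reachable from c14: {c1, c11, c12, c14, c2, c3, c4, c5, c6, c7, c8}.
Only in c4's history (ahead): {} — 0.
Only in c14's history (behind): {c1, c11, c12, c14, c2, c3, c5, c6, c7, c8} — 10.

0 ahead, 10 behind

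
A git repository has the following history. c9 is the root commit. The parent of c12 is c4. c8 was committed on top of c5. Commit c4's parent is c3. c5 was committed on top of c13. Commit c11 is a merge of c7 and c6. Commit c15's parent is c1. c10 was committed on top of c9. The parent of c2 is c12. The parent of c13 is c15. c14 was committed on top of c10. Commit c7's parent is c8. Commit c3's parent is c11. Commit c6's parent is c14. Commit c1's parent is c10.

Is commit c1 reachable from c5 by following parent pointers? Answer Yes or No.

Ancestors of c5 (commits reachable by following parents): {c1, c10, c13, c15, c5, c9}.
c1 is in that set, so it is an ancestor of c5.

Yes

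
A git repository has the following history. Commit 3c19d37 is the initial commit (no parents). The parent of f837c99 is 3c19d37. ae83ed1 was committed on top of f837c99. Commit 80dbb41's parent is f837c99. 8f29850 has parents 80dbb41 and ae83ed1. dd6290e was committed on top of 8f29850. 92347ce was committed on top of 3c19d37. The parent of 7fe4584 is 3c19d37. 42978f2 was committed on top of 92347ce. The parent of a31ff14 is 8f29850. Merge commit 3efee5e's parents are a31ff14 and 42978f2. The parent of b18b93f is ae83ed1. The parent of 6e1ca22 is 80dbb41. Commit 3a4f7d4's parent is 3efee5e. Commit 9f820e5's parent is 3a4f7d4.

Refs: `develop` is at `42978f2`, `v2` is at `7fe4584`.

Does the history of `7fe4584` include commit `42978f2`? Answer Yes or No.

Ancestors of 7fe4584: {3c19d37, 7fe4584}.
42978f2 is not in that set, so it is not an ancestor of 7fe4584.

No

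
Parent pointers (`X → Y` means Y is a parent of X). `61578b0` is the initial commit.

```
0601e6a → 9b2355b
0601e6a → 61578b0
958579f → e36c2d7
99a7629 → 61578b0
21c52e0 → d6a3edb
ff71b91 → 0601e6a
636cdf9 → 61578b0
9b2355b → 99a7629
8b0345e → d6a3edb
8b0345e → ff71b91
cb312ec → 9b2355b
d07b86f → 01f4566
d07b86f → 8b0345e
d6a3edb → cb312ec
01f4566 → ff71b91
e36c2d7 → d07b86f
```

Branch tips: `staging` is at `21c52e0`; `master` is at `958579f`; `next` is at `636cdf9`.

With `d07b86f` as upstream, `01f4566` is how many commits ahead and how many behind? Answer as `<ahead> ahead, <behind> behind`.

0 ahead, 4 behind

Reachable from 01f4566: {01f4566, 0601e6a, 61578b0, 99a7629, 9b2355b, ff71b91}.
Reachable from d07b86f: {01f4566, 0601e6a, 61578b0, 8b0345e, 99a7629, 9b2355b, cb312ec, d07b86f, d6a3edb, ff71b91}.
Only in 01f4566's history (ahead): {} — 0.
Only in d07b86f's history (behind): {8b0345e, cb312ec, d07b86f, d6a3edb} — 4.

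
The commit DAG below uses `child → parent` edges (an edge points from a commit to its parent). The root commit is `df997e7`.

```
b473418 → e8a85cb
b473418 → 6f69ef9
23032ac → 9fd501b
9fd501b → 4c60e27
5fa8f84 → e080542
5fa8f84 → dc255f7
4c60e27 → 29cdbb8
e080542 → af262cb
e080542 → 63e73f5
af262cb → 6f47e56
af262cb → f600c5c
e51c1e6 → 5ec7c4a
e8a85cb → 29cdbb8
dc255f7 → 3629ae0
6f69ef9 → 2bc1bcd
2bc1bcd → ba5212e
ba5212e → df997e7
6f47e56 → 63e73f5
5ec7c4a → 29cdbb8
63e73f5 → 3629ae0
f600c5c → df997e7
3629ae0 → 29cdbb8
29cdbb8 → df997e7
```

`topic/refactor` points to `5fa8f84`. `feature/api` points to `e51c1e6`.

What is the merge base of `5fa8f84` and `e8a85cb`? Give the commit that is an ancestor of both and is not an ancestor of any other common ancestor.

Ancestors of 5fa8f84: {29cdbb8, 3629ae0, 5fa8f84, 63e73f5, 6f47e56, af262cb, dc255f7, df997e7, e080542, f600c5c}.
Ancestors of e8a85cb: {29cdbb8, df997e7, e8a85cb}.
Common ancestors: {29cdbb8, df997e7}.
Among these, 29cdbb8 is not an ancestor of any other common ancestor — it is the merge base.

29cdbb8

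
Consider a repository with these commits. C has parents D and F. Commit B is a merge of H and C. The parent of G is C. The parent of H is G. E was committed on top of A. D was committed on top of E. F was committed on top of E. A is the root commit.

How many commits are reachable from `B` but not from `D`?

5

Reachable from B: {A, B, C, D, E, F, G, H}.
Reachable from D: {A, D, E}.
In B's history but not D's: {B, C, F, G, H} — 5 commits.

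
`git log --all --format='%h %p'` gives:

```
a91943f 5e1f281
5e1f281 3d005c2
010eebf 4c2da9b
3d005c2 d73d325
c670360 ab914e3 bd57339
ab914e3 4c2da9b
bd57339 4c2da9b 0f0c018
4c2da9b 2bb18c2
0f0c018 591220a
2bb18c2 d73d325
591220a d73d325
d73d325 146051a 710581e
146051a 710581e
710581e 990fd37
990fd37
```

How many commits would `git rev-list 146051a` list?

3

Walking parent pointers from 146051a: reachable set = {146051a, 710581e, 990fd37}.
That is 3 commits.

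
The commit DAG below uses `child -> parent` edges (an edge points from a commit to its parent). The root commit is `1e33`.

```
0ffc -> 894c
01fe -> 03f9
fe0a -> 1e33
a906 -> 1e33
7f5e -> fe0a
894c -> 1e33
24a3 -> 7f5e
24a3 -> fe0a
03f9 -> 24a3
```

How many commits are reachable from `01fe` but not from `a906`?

Reachable from 01fe: {01fe, 03f9, 1e33, 24a3, 7f5e, fe0a}.
Reachable from a906: {1e33, a906}.
In 01fe's history but not a906's: {01fe, 03f9, 24a3, 7f5e, fe0a} — 5 commits.

5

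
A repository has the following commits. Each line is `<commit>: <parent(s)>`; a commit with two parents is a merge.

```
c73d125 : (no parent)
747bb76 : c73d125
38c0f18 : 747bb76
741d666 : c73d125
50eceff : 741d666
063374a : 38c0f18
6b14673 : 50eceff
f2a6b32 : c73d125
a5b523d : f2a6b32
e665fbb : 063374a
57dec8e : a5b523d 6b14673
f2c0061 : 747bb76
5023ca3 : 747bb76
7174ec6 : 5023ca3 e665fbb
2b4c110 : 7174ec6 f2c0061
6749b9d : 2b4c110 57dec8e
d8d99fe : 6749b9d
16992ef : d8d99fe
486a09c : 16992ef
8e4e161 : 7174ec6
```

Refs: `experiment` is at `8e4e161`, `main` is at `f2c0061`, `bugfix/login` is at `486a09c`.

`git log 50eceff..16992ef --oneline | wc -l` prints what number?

Reachable from 16992ef: {063374a, 16992ef, 2b4c110, 38c0f18, 5023ca3, 50eceff, 57dec8e, 6749b9d, 6b14673, 7174ec6, 741d666, 747bb76, a5b523d, c73d125, d8d99fe, e665fbb, f2a6b32, f2c0061}.
Reachable from 50eceff: {50eceff, 741d666, c73d125}.
In 16992ef's history but not 50eceff's: {063374a, 16992ef, 2b4c110, 38c0f18, 5023ca3, 57dec8e, 6749b9d, 6b14673, 7174ec6, 747bb76, a5b523d, d8d99fe, e665fbb, f2a6b32, f2c0061} — 15 commits.

15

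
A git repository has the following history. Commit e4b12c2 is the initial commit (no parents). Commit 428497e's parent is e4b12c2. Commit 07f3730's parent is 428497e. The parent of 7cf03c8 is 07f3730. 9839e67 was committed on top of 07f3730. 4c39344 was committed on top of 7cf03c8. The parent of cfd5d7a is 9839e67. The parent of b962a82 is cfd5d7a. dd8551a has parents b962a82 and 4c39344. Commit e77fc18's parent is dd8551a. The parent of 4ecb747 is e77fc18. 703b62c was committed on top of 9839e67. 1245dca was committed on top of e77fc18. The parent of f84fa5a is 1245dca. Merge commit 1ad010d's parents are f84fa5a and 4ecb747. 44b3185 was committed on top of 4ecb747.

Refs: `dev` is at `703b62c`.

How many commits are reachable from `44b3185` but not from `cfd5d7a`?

7

Reachable from 44b3185: {07f3730, 428497e, 44b3185, 4c39344, 4ecb747, 7cf03c8, 9839e67, b962a82, cfd5d7a, dd8551a, e4b12c2, e77fc18}.
Reachable from cfd5d7a: {07f3730, 428497e, 9839e67, cfd5d7a, e4b12c2}.
In 44b3185's history but not cfd5d7a's: {44b3185, 4c39344, 4ecb747, 7cf03c8, b962a82, dd8551a, e77fc18} — 7 commits.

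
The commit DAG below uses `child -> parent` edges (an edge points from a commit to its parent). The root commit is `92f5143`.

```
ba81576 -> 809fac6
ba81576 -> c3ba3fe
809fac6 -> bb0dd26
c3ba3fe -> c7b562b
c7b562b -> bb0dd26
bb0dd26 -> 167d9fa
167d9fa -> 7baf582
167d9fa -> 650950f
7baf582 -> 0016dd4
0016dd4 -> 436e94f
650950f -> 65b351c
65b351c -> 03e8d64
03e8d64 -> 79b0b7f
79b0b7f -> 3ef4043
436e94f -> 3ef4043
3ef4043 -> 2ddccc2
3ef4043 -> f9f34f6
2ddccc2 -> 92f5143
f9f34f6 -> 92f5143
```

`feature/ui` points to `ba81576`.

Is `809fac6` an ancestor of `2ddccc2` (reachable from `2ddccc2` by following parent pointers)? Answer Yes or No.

No

Ancestors of 2ddccc2: {2ddccc2, 92f5143}.
809fac6 is not in that set, so it is not an ancestor of 2ddccc2.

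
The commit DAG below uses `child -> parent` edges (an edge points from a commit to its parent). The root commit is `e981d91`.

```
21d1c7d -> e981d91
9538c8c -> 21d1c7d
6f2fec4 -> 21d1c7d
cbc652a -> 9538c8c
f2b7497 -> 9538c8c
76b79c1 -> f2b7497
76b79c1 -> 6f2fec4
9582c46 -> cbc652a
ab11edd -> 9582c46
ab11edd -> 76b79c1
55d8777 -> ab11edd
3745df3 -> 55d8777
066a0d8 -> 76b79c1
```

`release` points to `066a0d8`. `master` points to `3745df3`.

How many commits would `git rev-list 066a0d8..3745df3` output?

5

Reachable from 3745df3: {21d1c7d, 3745df3, 55d8777, 6f2fec4, 76b79c1, 9538c8c, 9582c46, ab11edd, cbc652a, e981d91, f2b7497}.
Reachable from 066a0d8: {066a0d8, 21d1c7d, 6f2fec4, 76b79c1, 9538c8c, e981d91, f2b7497}.
In 3745df3's history but not 066a0d8's: {3745df3, 55d8777, 9582c46, ab11edd, cbc652a} — 5 commits.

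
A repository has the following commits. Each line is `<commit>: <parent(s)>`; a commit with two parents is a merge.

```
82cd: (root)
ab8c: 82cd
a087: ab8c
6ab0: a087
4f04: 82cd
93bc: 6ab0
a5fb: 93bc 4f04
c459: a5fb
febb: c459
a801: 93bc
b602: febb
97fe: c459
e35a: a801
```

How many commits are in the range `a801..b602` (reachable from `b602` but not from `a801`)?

Reachable from b602: {4f04, 6ab0, 82cd, 93bc, a087, a5fb, ab8c, b602, c459, febb}.
Reachable from a801: {6ab0, 82cd, 93bc, a087, a801, ab8c}.
In b602's history but not a801's: {4f04, a5fb, b602, c459, febb} — 5 commits.

5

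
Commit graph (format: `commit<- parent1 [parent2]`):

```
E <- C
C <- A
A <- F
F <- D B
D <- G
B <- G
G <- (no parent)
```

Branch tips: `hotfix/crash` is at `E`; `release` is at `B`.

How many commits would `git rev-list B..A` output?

Reachable from A: {A, B, D, F, G}.
Reachable from B: {B, G}.
In A's history but not B's: {A, D, F} — 3 commits.

3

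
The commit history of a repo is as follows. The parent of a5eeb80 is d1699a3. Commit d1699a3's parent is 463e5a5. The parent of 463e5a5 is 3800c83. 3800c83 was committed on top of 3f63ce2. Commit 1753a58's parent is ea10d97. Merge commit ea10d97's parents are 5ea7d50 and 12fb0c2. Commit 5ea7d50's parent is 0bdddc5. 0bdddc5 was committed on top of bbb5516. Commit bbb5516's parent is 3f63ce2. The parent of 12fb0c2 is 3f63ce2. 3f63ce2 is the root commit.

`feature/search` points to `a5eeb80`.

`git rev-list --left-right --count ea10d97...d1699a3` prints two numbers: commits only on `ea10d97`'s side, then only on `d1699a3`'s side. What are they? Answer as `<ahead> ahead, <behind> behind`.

5 ahead, 3 behind

Reachable from ea10d97: {0bdddc5, 12fb0c2, 3f63ce2, 5ea7d50, bbb5516, ea10d97}.
Reachable from d1699a3: {3800c83, 3f63ce2, 463e5a5, d1699a3}.
Only in ea10d97's history (ahead): {0bdddc5, 12fb0c2, 5ea7d50, bbb5516, ea10d97} — 5.
Only in d1699a3's history (behind): {3800c83, 463e5a5, d1699a3} — 3.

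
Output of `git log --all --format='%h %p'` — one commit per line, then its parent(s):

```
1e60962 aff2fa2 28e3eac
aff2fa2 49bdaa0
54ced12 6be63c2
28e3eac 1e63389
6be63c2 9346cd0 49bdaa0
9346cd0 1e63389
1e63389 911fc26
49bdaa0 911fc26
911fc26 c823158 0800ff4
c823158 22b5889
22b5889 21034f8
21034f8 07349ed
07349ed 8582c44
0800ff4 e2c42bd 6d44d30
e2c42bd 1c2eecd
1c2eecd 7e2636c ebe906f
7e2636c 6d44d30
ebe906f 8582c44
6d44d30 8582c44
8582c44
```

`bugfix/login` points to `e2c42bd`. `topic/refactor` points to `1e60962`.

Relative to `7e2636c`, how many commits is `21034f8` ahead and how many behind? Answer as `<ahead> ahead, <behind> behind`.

2 ahead, 2 behind

Reachable from 21034f8: {07349ed, 21034f8, 8582c44}.
Reachable from 7e2636c: {6d44d30, 7e2636c, 8582c44}.
Only in 21034f8's history (ahead): {07349ed, 21034f8} — 2.
Only in 7e2636c's history (behind): {6d44d30, 7e2636c} — 2.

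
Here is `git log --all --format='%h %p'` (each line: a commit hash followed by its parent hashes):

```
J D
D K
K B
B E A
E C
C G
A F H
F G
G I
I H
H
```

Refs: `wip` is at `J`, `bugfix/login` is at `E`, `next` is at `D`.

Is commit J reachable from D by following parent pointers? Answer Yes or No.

Ancestors of D: {A, B, C, D, E, F, G, H, I, K}.
J is not in that set, so it is not an ancestor of D.

No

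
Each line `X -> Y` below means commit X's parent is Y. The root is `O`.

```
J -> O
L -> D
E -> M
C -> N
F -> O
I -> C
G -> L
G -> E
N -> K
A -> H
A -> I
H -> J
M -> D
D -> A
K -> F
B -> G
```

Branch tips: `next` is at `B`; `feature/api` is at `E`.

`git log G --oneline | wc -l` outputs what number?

14

Walking parent pointers from G: reachable set = {A, C, D, E, F, G, H, I, J, K, L, M, N, O}.
That is 14 commits.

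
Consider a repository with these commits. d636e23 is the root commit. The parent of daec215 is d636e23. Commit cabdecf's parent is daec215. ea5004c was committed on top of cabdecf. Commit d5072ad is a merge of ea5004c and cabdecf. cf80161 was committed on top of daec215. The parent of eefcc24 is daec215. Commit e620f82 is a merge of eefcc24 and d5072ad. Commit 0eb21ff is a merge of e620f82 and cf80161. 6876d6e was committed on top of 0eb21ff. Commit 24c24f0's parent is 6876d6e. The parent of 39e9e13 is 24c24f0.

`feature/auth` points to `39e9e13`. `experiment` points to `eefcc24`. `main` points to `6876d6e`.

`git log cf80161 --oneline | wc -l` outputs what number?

Walking parent pointers from cf80161: reachable set = {cf80161, d636e23, daec215}.
That is 3 commits.

3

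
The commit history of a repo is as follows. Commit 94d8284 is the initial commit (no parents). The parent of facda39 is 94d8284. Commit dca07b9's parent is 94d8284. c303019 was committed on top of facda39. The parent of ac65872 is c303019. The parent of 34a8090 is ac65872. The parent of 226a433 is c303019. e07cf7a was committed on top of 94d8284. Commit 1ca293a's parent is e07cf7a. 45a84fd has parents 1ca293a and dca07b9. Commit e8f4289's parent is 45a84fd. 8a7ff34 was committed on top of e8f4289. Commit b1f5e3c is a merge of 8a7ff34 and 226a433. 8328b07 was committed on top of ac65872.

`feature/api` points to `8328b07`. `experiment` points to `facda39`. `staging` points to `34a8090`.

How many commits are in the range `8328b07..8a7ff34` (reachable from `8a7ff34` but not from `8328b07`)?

Reachable from 8a7ff34: {1ca293a, 45a84fd, 8a7ff34, 94d8284, dca07b9, e07cf7a, e8f4289}.
Reachable from 8328b07: {8328b07, 94d8284, ac65872, c303019, facda39}.
In 8a7ff34's history but not 8328b07's: {1ca293a, 45a84fd, 8a7ff34, dca07b9, e07cf7a, e8f4289} — 6 commits.

6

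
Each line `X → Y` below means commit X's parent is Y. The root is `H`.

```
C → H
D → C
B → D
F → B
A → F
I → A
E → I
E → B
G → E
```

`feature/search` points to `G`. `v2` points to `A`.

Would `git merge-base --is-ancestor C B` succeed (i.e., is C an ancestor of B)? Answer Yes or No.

Ancestors of B (commits reachable by following parents): {B, C, D, H}.
C is in that set, so it is an ancestor of B.

Yes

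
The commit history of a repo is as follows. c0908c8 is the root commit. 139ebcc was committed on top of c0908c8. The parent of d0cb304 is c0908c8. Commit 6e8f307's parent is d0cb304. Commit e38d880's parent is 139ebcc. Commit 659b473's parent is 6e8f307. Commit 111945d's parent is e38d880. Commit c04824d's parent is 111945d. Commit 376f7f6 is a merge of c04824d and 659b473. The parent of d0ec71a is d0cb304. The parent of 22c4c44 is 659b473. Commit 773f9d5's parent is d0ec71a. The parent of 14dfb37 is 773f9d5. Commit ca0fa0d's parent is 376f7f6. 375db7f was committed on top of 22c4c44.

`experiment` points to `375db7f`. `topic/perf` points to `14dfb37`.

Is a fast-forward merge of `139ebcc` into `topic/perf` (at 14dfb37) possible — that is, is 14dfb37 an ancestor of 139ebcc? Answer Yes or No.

A fast-forward from 14dfb37 to 139ebcc is possible iff 14dfb37 is an ancestor of 139ebcc.
Ancestors of 139ebcc: {139ebcc, c0908c8}.
14dfb37 is not among them, so fast-forward is not possible.

No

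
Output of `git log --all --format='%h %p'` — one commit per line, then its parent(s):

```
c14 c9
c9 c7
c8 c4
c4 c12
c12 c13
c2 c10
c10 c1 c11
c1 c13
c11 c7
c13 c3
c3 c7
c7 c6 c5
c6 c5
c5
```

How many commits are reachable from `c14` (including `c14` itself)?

Walking parent pointers from c14: reachable set = {c14, c5, c6, c7, c9}.
That is 5 commits.

5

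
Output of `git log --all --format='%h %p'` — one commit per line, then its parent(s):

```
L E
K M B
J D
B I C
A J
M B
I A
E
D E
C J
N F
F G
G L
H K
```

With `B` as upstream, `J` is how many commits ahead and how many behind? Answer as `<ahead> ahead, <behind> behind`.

0 ahead, 4 behind

Reachable from J: {D, E, J}.
Reachable from B: {A, B, C, D, E, I, J}.
Only in J's history (ahead): {} — 0.
Only in B's history (behind): {A, B, C, I} — 4.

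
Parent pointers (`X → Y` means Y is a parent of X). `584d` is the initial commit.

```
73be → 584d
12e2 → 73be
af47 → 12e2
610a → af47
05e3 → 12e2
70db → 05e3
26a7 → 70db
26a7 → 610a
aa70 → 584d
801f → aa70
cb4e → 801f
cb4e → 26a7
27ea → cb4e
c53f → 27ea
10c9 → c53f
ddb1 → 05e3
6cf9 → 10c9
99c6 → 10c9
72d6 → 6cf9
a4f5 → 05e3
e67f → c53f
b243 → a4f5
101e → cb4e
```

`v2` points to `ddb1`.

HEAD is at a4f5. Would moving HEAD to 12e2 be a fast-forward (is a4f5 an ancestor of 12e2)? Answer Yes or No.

No

A fast-forward from a4f5 to 12e2 is possible iff a4f5 is an ancestor of 12e2.
Ancestors of 12e2: {12e2, 584d, 73be}.
a4f5 is not among them, so fast-forward is not possible.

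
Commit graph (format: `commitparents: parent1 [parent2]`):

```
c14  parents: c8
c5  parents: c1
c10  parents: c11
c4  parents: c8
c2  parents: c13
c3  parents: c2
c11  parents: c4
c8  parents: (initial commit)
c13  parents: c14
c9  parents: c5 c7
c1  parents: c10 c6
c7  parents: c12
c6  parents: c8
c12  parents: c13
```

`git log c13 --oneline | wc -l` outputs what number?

3

Walking parent pointers from c13: reachable set = {c13, c14, c8}.
That is 3 commits.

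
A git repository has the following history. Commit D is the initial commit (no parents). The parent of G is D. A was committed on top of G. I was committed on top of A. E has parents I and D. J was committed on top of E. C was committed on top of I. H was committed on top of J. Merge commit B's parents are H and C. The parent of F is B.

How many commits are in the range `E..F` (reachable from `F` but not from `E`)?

5

Reachable from F: {A, B, C, D, E, F, G, H, I, J}.
Reachable from E: {A, D, E, G, I}.
In F's history but not E's: {B, C, F, H, J} — 5 commits.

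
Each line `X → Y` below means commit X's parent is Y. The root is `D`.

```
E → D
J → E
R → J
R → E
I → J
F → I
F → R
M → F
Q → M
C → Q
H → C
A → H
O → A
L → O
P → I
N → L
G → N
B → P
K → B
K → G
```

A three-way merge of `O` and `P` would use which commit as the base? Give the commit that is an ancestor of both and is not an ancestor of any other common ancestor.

I

Ancestors of O: {A, C, D, E, F, H, I, J, M, O, Q, R}.
Ancestors of P: {D, E, I, J, P}.
Common ancestors: {D, E, I, J}.
Among these, I is not an ancestor of any other common ancestor — it is the merge base.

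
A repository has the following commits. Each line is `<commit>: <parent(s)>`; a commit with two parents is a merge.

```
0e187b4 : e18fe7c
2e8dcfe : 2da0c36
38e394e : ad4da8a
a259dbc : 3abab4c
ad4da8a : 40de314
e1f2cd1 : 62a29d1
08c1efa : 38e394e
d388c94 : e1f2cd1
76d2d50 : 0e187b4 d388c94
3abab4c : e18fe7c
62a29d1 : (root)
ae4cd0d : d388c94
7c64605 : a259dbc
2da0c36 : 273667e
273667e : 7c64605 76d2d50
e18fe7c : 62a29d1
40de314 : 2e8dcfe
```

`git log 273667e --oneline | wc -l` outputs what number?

10

Walking parent pointers from 273667e: reachable set = {0e187b4, 273667e, 3abab4c, 62a29d1, 76d2d50, 7c64605, a259dbc, d388c94, e18fe7c, e1f2cd1}.
That is 10 commits.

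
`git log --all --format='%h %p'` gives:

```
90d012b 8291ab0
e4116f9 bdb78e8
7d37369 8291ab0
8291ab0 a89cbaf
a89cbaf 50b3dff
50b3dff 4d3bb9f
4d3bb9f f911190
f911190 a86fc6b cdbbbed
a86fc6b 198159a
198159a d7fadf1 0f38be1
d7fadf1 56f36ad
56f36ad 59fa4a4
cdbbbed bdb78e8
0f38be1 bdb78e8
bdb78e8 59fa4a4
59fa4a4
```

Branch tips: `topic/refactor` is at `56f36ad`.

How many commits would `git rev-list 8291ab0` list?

Walking parent pointers from 8291ab0: reachable set = {0f38be1, 198159a, 4d3bb9f, 50b3dff, 56f36ad, 59fa4a4, 8291ab0, a86fc6b, a89cbaf, bdb78e8, cdbbbed, d7fadf1, f911190}.
That is 13 commits.

13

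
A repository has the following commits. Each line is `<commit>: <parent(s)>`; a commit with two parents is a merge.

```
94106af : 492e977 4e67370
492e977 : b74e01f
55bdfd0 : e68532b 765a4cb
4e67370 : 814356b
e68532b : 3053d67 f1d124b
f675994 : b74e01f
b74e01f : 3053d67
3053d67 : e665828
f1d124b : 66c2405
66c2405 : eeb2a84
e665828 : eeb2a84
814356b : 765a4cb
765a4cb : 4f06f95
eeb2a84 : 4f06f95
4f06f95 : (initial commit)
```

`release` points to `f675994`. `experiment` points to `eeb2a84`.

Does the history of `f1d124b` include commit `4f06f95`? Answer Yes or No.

Ancestors of f1d124b (commits reachable by following parents): {4f06f95, 66c2405, eeb2a84, f1d124b}.
4f06f95 is in that set, so it is an ancestor of f1d124b.

Yes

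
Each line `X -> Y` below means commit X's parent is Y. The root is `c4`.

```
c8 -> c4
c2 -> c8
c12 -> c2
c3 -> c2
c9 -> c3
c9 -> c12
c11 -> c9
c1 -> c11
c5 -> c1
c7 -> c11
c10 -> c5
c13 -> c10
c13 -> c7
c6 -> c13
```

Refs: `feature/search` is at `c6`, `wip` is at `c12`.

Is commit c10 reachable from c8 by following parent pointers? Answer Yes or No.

Ancestors of c8: {c4, c8}.
c10 is not in that set, so it is not an ancestor of c8.

No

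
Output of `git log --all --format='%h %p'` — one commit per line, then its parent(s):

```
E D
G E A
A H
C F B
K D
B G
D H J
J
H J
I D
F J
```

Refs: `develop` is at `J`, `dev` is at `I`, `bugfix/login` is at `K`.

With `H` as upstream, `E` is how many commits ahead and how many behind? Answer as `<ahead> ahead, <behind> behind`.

2 ahead, 0 behind

Reachable from E: {D, E, H, J}.
Reachable from H: {H, J}.
Only in E's history (ahead): {D, E} — 2.
Only in H's history (behind): {} — 0.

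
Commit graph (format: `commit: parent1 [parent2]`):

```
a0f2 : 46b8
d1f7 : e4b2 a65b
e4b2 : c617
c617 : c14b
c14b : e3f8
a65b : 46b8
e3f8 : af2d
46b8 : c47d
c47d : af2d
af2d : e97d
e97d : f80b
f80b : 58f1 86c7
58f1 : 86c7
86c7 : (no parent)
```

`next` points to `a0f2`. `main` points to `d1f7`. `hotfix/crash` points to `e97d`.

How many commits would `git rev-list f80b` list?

Walking parent pointers from f80b: reachable set = {58f1, 86c7, f80b}.
That is 3 commits.

3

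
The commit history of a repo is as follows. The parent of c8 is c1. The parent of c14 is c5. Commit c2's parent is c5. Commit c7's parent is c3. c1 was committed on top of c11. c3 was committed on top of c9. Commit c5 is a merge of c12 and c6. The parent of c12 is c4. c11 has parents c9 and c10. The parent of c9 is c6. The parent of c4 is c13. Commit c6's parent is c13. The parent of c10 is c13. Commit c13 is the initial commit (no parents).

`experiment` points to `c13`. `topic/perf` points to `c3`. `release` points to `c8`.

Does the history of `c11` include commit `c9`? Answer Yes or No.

Ancestors of c11 (commits reachable by following parents): {c10, c11, c13, c6, c9}.
c9 is in that set, so it is an ancestor of c11.

Yes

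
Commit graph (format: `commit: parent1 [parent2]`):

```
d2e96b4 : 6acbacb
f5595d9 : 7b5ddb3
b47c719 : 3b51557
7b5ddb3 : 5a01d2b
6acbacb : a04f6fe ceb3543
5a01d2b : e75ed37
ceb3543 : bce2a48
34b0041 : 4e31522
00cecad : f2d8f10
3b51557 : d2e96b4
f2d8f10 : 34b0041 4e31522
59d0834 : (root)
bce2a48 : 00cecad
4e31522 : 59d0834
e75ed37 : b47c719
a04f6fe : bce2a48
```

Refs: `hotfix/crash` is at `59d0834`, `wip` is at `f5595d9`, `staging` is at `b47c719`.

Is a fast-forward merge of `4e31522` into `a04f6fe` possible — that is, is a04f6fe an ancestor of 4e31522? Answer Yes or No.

No

A fast-forward from a04f6fe to 4e31522 is possible iff a04f6fe is an ancestor of 4e31522.
Ancestors of 4e31522: {4e31522, 59d0834}.
a04f6fe is not among them, so fast-forward is not possible.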